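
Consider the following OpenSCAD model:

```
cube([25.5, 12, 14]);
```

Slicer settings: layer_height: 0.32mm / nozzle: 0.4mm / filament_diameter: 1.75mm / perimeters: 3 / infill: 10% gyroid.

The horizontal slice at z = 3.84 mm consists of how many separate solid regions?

1

At z = 3.84 mm: the 25.5×12 cube contributes its full rectangle. The result has 1 disconnected region.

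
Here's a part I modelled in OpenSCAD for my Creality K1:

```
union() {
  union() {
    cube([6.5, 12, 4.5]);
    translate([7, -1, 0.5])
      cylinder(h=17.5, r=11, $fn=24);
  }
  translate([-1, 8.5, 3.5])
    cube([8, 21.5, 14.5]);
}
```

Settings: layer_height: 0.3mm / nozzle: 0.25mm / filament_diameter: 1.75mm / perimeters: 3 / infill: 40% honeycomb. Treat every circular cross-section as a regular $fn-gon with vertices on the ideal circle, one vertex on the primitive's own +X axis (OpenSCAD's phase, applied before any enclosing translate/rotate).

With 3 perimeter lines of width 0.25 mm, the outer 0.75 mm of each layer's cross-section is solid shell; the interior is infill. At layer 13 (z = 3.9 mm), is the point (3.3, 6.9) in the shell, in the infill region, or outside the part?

At z = 3.9 mm: the cube is present — its section is the full 6.5×12 rectangle; the cylinder at (7, -1): section is a regular 24-gon, circumradius r=11; Merging all regions: the regions partially overlap (shared area 58.96 mm²), so overlapping operands fuse into one piece — 1 connected region; the cube at (-1, 8.5) (footprint 8×21.5) is included at this height; Taking the union: the regions partially overlap (shared area 23.48 mm²), so overlapping operands fuse into one piece — 1 connected region. Overall, the cross-section is a single solid region. The nearest boundary edge runs (-0.78, 6.78)→(0.00, 7.38); distance from the point to it = 3.33 mm. The point is inside the cross-section and 3.33 mm from the nearest boundary — more than the 0.75 mm shell width (3 × 0.25), so it's in the infill interior.

infill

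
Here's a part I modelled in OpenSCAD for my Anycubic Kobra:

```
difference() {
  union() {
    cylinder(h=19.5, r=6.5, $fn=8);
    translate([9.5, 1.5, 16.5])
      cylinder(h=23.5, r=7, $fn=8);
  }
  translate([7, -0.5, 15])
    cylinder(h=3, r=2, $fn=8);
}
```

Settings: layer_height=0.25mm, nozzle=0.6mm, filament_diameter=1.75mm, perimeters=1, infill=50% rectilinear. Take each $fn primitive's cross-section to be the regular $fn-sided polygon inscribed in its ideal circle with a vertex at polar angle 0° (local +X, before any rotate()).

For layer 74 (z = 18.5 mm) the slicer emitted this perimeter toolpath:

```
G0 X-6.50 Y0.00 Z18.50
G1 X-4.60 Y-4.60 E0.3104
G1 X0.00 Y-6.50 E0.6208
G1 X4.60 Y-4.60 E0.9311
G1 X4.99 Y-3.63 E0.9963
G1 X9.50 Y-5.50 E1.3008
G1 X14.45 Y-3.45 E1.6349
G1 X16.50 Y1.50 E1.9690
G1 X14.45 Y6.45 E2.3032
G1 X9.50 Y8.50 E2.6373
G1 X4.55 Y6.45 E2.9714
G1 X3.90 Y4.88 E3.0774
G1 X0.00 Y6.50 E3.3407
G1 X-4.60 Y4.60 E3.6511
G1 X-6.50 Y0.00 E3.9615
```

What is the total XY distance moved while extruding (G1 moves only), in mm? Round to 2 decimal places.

63.52 mm

Sum the Euclidean lengths of each G1 segment: total = 63.52 mm.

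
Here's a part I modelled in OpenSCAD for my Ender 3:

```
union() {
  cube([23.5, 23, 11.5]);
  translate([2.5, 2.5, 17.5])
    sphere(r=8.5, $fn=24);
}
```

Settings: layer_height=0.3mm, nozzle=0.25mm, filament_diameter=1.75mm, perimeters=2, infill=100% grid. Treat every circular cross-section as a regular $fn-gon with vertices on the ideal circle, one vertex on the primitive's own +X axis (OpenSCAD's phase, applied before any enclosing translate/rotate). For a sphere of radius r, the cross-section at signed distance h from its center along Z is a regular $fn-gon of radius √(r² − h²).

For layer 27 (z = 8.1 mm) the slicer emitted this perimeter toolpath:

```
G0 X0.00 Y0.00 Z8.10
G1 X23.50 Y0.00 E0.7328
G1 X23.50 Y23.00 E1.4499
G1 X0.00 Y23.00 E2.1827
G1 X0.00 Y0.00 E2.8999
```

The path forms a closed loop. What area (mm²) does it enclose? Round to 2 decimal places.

Apply the shoelace formula to the sequence of (X, Y) vertices; enclosed area = 540.50 mm².

540.50 mm²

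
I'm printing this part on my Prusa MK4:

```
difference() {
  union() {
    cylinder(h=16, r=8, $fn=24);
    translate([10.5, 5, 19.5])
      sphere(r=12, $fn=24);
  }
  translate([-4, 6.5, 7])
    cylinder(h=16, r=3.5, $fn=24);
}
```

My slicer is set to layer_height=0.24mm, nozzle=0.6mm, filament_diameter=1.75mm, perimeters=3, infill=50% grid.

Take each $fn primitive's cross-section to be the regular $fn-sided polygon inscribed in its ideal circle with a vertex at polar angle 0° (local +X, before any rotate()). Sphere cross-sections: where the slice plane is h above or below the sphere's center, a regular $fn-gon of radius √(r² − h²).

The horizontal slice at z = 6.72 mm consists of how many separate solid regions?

1

At z = 6.72 mm: the cylinder: section is a regular 24-gon, circumradius r=8; the sphere at (10.5, 5) is not intersected at this z (|z−center|=12.780 > r=12); Merging all regions: only the r=8 cylinder is present, so the union is just that shape — 1 connected region; the cylinder at (-4, 6.5) is not intersected at this z (z outside [7, 23]); After the difference (first − rest): none of the subtracted shapes is present at this height, so that combined region is unchanged — 1 connected region. The result has 1 disconnected region.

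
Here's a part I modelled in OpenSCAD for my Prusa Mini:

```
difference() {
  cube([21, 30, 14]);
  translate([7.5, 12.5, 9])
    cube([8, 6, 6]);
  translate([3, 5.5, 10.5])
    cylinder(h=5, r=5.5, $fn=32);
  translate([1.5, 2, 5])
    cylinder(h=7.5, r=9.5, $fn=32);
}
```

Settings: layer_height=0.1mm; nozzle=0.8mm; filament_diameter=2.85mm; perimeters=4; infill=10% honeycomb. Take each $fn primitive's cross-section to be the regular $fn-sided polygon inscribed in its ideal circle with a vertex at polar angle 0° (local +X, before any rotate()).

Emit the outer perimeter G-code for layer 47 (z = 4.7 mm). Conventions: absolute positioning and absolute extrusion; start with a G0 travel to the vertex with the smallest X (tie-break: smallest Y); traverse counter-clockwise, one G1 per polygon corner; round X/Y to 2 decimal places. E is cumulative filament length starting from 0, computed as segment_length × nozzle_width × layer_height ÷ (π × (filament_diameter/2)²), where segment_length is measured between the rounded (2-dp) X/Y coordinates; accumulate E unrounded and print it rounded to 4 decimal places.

At z = 4.7 mm: the cube is present — its section is the full 21×30 rectangle; the cube at (7.5, 12.5) is absent (z outside [9, 15]); the cylinder at (3, 5.5) is absent (z outside [10.5, 15.5]); the cylinder at (1.5, 2) does not reach this height (z outside [5, 12.5]); Taking the first minus the rest: none of the subtracted shapes is present at this height, so the 21×30 cube is unchanged — 1 connected region. The outline is a single polygon with 4 vertices. Extrusion per mm of travel: 0.8 × 0.1 / (π × 1.425²) = 0.012540. Accumulating E over each segment gives final E = 1.2791.

G0 X0.00 Y0.00 Z4.70
G1 X21.00 Y0.00 E0.2633
G1 X21.00 Y30.00 E0.6396
G1 X0.00 Y30.00 E0.9029
G1 X0.00 Y0.00 E1.2791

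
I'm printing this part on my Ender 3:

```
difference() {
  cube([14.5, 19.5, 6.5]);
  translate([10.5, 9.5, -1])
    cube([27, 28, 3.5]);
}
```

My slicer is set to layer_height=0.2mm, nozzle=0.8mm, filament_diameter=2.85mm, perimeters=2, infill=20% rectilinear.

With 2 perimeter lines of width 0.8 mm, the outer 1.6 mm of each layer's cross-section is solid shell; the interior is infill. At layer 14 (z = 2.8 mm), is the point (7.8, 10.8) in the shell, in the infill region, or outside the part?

At z = 2.8 mm: the 14.5×19.5 cube contributes its full rectangle; the cube at (10.5, 9.5) does not reach this height (z outside [-1, 2.5]); After the difference (first − rest): none of the subtracted shapes is present at this height, so the 14.5×19.5 cube is unchanged — 1 connected region. Overall, the cross-section is a single solid region. The nearest boundary edge runs (14.50, 0.00)→(14.50, 19.50); distance from the point to it = 6.70 mm. The point is inside the cross-section and 6.70 mm from the nearest boundary — more than the 1.6 mm shell width (2 × 0.8), so it's in the infill interior.

infill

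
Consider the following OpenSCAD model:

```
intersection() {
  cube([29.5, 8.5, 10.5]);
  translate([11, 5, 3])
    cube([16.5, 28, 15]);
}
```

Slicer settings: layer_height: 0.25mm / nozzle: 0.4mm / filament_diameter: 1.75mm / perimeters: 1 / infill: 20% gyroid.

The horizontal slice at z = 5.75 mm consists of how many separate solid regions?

1

At z = 5.75 mm: the cube (footprint 29.5×8.5) is included at this height; the cube at (11, 5) (footprint 16.5×28) is included at this height; Keeping only the common overlap: the 16.5×28 cube at (11, 5) partially overlaps the 29.5×8.5 cube; clipping to the common part keeps 57.75 mm² — 1 connected region. The result has 1 disconnected region.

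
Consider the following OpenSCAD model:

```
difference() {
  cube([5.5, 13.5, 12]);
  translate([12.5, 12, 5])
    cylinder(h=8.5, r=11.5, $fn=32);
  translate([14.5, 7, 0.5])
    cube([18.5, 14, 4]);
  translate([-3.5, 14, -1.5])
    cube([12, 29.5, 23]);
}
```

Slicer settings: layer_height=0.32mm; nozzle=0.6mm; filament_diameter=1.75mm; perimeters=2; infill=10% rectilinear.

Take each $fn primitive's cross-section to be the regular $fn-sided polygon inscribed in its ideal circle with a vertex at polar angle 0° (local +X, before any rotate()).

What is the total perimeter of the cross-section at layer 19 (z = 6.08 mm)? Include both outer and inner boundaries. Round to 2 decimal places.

At z = 6.08 mm: the cube (footprint 5.5×13.5) is included at this height (perimeter 38.00 mm); the r=11.5 cylinder at (12.5, 12) gives a regular 32-gon of circumradius 11.5 (constant along its height) (perimeter = 2·32·11.500·sin(180°/32) = 72.14 mm); the cube at (14.5, 7) is not intersected at this z (z outside [0.5, 4.5]); the cube at (-3.5, 14) (footprint 12×29.5) is included at this height (perimeter 83.00 mm); Taking the first minus the rest: starting from the 5.5×13.5 cube, the r=11.5 cylinder at (12.5, 12) partially overlaps it — only the 34.91 mm² overlap (of its 412.81 mm²) is removed, clipping the outline; the 12×29.5 cube at (-3.5, 14) misses the remaining region (no effect) — boundary = 35.08 mm. Overall, the cross-section is a single solid region. Total boundary length (outer) = 35.08 mm.

35.08 mm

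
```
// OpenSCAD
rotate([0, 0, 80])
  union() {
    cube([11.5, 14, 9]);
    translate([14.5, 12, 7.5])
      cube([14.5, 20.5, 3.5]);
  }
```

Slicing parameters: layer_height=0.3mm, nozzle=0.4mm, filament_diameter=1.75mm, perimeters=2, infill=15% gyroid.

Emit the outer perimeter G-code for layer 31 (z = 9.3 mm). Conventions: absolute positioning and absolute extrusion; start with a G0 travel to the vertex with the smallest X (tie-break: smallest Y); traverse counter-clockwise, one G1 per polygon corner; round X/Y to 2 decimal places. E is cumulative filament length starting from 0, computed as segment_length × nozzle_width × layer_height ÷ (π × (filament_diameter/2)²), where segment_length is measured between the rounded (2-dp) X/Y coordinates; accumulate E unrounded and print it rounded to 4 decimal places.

G0 X-29.49 Y19.92 Z9.30
G1 X-9.30 Y16.36 E1.0228
G1 X-6.78 Y30.64 E1.7463
G1 X-26.97 Y34.20 E2.7691
G1 X-29.49 Y19.92 E3.4925

At z = 9.3 mm: the cube is absent (z outside [0, 9]); the 14.5×20.5 cube at (14.5, 12) contributes its full rectangle; Taking the union: only the 14.5×20.5 cube at (14.5, 12) is present, so the union is just that shape — 1 connected region; (rotated 80° about Z; rotation is an isometry so areas/perimeters/island counts are preserved). The outline is a single polygon with 4 vertices. Extrusion per mm of travel: 0.4 × 0.3 / (π × 0.875²) = 0.049890. Accumulating E over each segment gives final E = 3.4925.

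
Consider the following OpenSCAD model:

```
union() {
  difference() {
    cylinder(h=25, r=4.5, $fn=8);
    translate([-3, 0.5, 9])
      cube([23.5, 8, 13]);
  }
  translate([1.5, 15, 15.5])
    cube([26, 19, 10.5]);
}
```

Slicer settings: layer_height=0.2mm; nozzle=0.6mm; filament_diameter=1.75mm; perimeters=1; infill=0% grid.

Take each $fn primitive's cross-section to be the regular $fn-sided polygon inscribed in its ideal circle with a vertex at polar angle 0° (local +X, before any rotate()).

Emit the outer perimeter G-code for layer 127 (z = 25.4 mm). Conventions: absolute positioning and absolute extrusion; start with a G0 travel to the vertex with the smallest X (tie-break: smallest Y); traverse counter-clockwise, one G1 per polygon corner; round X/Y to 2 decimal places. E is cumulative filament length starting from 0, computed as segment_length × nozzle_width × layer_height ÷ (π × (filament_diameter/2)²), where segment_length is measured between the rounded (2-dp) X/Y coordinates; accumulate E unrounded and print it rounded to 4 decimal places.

At z = 25.4 mm: the cylinder is absent (z outside [0, 25]); the cube at (-3, 0.5) is not intersected at this z (z outside [9, 22]); After the difference (first − rest): the first operand is absent here, so nothing remains; the cube at (1.5, 15) (footprint 26×19) is included at this height; Merging all regions: only the 26×19 cube at (1.5, 15) is present, so the union is just that shape — 1 connected region. The outline is a single polygon with 4 vertices. Extrusion per mm of travel: 0.6 × 0.2 / (π × 0.875²) = 0.049890. Accumulating E over each segment gives final E = 4.4901.

G0 X1.50 Y15.00 Z25.40
G1 X27.50 Y15.00 E1.2971
G1 X27.50 Y34.00 E2.2451
G1 X1.50 Y34.00 E3.5422
G1 X1.50 Y15.00 E4.4901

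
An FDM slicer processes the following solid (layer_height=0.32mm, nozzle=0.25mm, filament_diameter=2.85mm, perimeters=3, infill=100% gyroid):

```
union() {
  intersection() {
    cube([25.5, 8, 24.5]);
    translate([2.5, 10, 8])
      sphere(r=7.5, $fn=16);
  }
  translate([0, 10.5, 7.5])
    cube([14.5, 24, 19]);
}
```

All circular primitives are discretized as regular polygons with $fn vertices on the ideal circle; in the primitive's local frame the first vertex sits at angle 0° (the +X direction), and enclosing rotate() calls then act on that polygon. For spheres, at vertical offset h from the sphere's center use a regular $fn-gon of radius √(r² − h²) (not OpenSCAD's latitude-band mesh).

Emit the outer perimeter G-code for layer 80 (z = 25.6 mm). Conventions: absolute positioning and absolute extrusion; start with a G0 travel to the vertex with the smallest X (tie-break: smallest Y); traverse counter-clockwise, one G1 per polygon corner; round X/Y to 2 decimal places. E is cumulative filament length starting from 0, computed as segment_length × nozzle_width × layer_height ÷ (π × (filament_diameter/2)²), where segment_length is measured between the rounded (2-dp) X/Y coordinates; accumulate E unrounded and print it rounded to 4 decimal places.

G0 X0.00 Y10.50 Z25.60
G1 X14.50 Y10.50 E0.1818
G1 X14.50 Y34.50 E0.4828
G1 X0.00 Y34.50 E0.6646
G1 X0.00 Y10.50 E0.9656

At z = 25.6 mm: the cube does not reach this height (z outside [0, 24.5]); the sphere at (2.5, 10) does not reach this height (|z−center|=17.600 > r=7.5); Taking the intersection: at least one operand is absent at this height, so nothing remains; the cube at (0, 10.5) (footprint 14.5×24) is included at this height; Taking the union: only the 14.5×24 cube at (0, 10.5) is present, so the union is just that shape — 1 connected region. The outline is a single polygon with 4 vertices. Extrusion per mm of travel: 0.25 × 0.32 / (π × 1.425²) = 0.012540. Accumulating E over each segment gives final E = 0.9656.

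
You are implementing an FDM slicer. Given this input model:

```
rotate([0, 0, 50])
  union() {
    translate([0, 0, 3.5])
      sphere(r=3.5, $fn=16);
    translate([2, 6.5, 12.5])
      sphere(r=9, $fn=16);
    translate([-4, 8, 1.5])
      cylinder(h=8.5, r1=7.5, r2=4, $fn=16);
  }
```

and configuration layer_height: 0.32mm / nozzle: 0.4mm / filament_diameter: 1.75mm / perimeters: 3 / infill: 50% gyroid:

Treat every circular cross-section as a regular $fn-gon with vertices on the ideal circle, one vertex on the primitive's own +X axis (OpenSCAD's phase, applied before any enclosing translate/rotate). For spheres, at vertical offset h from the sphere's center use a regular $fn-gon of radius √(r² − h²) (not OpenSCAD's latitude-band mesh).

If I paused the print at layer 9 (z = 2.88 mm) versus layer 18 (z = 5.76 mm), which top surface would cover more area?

layer 18 (z = 5.76 mm)

Layer 9 (z = 2.88): the r=3.5 sphere slices to a regular 16-gon of circumradius 3.445 (√(r²−h²) with h=0.62 from center) (area = (16/2)·3.445²·sin(360°/16) = 36.33 mm²); the sphere at (2, 6.5) does not reach this height (|z−center|=9.620 > r=9); the cone at (-4, 8) (r1=7.5→r2=4) has section circumradius 6.932 here — a regular 16-gon (area = (16/2)·6.932²·sin(360°/16) = 147.10 mm²); Merging all regions: the regions partially overlap — summed areas 183.43 mm² minus the doubly-counted overlap 4.07 mm² gives 179.36 mm² — area = 179.36 mm²; (whole slice rotated 50° about Z — lengths, areas and connectivity unchanged). So its area = 179.36 mm². Layer 18 (z = 5.76): the r=3.5 sphere slices to a regular 16-gon of circumradius 2.673 (√(r²−h²) with h=2.26 from center) (area = (16/2)·2.673²·sin(360°/16) = 21.87 mm²); the sphere at (2, 6.5): section is a regular 16-gon, circumradius = √(r²−h²) = √(9²−6.74²) = 5.964 (area = (16/2)·5.964²·sin(360°/16) = 108.90 mm²); the cone at (-4, 8) (r1=7.5→r2=4) has section circumradius 5.746 here — a regular 16-gon (area = (16/2)·5.746²·sin(360°/16) = 101.07 mm²); Taking the union: the regions partially overlap — summed areas 231.84 mm² minus the doubly-counted overlap 42.48 mm² gives 189.37 mm² — area = 189.37 mm²; (rotated 50° about Z; rotation is an isometry so areas/perimeters/island counts are preserved). So its area = 189.37 mm². Layer 18 is larger (189.37 vs 179.36 mm²).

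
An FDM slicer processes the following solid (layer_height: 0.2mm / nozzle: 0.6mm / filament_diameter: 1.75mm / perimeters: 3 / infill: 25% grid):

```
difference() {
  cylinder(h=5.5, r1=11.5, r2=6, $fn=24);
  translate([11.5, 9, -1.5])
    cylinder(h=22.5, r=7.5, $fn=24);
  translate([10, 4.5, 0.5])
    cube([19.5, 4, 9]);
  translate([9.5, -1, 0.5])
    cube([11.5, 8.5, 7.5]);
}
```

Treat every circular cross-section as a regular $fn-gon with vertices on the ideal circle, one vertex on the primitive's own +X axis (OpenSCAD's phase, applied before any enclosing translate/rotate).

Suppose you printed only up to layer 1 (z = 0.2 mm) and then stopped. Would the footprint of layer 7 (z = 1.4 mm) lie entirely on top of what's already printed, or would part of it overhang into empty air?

entirely on top

Compare the two slices. At z = 0.2: the cone: at t=0.036 of its height the radius interpolates to r₁+(r₂−r₁)t = 11.300, giving a regular 24-gon of that circumradius (area = (24/2)·11.300²·sin(360°/24) = 396.58 mm²); the r=7.5 cylinder at (11.5, 9) contributes a regular 24-gon of circumradius 7.5 (area = (24/2)·7.500²·sin(360°/24) = 174.70 mm²); the cube at (10, 4.5) is not intersected at this z (z outside [0.5, 9.5]); the cube at (9.5, -1) is not intersected at this z (z outside [0.5, 8]); Subtracting the remaining from the first: starting from the cone (396.58 mm²), the r=7.5 cylinder at (11.5, 9) partially overlaps it — only the 31.66 mm² overlap (of its 174.70 mm²) is removed, clipping the outline — area = 364.92 mm². At z = 1.4: the cone: at t=0.255 of its height the radius interpolates to r₁+(r₂−r₁)t = 10.100, giving a regular 24-gon of that circumradius (area = (24/2)·10.100²·sin(360°/24) = 316.83 mm²); the r=7.5 cylinder at (11.5, 9) gives a regular 24-gon of circumradius 7.5 (constant along its height) (area = (24/2)·7.500²·sin(360°/24) = 174.70 mm²); the cube at (10, 4.5) is present — its section is the full 19.5×4 rectangle (area 78.00 mm²); the 11.5×8.5 cube at (9.5, -1) contributes its full rectangle (area 97.75 mm²); Taking the first minus the rest: starting from the cone (316.83 mm²), the r=7.5 cylinder at (11.5, 9) partially overlaps it — only the 18.72 mm² overlap (of its 174.70 mm²) is removed, clipping the outline; the 19.5×4 cube at (10, 4.5) misses the remaining region (no effect); the 11.5×8.5 cube at (9.5, -1) partially overlaps it — only the 1.38 mm² overlap (of its 97.75 mm²) is removed, clipping the outline — area = 296.72 mm². Checking containment: the cross-section at z = 1.4 is a subset of the cross-section at z = 0.2.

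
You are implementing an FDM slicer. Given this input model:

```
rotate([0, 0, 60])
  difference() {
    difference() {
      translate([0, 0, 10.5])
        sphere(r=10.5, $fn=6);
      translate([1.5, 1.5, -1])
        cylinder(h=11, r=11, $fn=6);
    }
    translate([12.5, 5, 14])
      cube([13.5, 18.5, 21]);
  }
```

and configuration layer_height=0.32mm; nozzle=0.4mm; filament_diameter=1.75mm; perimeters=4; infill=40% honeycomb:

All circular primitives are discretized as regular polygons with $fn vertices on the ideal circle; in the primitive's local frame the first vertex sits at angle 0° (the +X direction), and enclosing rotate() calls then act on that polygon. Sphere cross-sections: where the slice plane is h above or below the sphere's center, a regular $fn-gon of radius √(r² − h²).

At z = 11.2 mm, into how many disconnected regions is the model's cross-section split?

At z = 11.2 mm: the sphere: section is a regular 6-gon, circumradius = √(r²−h²) = √(10.5²−0.7²) = 10.477; the cylinder at (1.5, 1.5) is not intersected at this z (z outside [-1, 10]); Subtracting the remaining from the first: none of the subtracted shapes is present at this height, so the r=10.5 sphere is unchanged — 1 connected region; the cube at (12.5, 5) is absent (z outside [14, 35]); Taking the first minus the rest: none of the subtracted shapes is present at this height, so the result so far is unchanged — 1 connected region; (whole slice rotated 60° about Z — lengths, areas and connectivity unchanged). The result has 1 disconnected region.

1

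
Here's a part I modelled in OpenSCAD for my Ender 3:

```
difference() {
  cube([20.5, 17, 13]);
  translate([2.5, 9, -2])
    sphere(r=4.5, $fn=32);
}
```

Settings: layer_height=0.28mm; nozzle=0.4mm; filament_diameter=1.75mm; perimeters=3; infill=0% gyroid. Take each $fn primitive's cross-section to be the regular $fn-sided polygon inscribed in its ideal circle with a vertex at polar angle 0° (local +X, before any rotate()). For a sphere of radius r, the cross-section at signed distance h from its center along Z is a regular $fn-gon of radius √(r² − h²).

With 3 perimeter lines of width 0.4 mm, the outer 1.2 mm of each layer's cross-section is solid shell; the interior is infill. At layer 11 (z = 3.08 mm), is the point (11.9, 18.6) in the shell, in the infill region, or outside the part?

outside

At z = 3.08 mm: the cube is present — its section is the full 20.5×17 rectangle; the sphere at (2.5, 9) is absent (|z−center|=5.080 > r=4.5); Taking the first minus the rest: none of the subtracted shapes is present at this height, so the 20.5×17 cube is unchanged — 1 connected region. Overall, the cross-section is a single solid region. The nearest boundary edge runs (20.50, 17.00)→(0.00, 17.00); distance from the point to it = 1.60 mm. The point is not inside any of the regions above, so it lies outside the cross-section (1.60 mm from the nearest boundary).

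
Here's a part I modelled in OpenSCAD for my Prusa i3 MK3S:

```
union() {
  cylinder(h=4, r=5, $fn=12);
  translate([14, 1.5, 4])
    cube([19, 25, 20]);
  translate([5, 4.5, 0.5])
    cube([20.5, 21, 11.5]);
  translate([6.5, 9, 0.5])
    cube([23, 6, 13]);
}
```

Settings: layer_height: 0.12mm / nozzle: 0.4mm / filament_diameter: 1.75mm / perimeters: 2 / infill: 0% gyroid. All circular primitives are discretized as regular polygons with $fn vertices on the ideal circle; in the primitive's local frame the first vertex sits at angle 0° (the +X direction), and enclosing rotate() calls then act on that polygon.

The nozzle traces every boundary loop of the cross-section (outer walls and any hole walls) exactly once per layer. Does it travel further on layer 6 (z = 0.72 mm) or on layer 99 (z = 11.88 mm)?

layer 6 (z = 0.72 mm)

Layer 6 (z = 0.72): the r=5 cylinder gives a regular 12-gon of circumradius 5 (constant along its height) (perimeter = 2·12·5.000·sin(180°/12) = 31.06 mm); the cube at (14, 1.5) does not reach this height (z outside [4, 24]); the cube at (5, 4.5) is present — its section is the full 20.5×21 rectangle (perimeter 83.00 mm); the cube at (6.5, 9) is present — its section is the full 23×6 rectangle (perimeter 58.00 mm); Taking the union: the regions partially overlap (shared area 114.00 mm²), so the edge portions inside another operand are dropped and the merged outline is re-measured after clipping — boundary = 122.06 mm. So its perimeter = 122.06 mm. Layer 99 (z = 11.88): the cylinder does not reach this height (z outside [0, 4]); the cube at (14, 1.5) (footprint 19×25) is included at this height (perimeter 88.00 mm); the cube at (5, 4.5) (footprint 20.5×21) is included at this height (perimeter 83.00 mm); the cube at (6.5, 9) (footprint 23×6) is included at this height (perimeter 58.00 mm); Taking the union: the regions partially overlap (shared area 379.50 mm²), so the edge portions inside another operand are dropped and the merged outline is re-measured after clipping — boundary = 106.00 mm. So its perimeter = 106.00 mm. Layer 6 is larger (122.06 vs 106.00 mm).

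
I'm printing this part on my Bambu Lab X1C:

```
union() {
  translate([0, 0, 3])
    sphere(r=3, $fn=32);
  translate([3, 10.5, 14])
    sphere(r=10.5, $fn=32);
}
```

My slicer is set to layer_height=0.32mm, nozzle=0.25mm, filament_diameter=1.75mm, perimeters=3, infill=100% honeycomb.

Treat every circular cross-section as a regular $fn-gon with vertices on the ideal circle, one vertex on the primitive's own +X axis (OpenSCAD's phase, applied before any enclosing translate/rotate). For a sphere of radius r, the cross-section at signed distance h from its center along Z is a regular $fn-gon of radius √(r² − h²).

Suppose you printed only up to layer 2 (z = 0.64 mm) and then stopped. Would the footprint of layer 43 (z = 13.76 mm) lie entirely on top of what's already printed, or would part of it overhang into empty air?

part overhangs

Compare the two slices. At z = 0.64: the r=3 sphere slices to a regular 32-gon of circumradius 1.852 (√(r²−h²) with h=2.36 from center) (area = (32/2)·1.852²·sin(360°/32) = 10.71 mm²); the sphere at (3, 10.5) is not intersected at this z (|z−center|=13.360 > r=10.5); Combining (union): only the r=3 sphere is present, so the union is just that shape — area = 10.71 mm². At z = 13.76: the sphere is not intersected at this z (|z−center|=10.760 > r=3); the sphere at (3, 10.5): section is a regular 32-gon, circumradius = √(r²−h²) = √(10.5²−0.24²) = 10.497 (area = (32/2)·10.497²·sin(360°/32) = 343.96 mm²); Merging all regions: only the r=10.5 sphere at (3, 10.5) is present, so the union is just that shape — area = 343.96 mm². Checking containment: at z = 13.76 the cross-section extends beyond the z = 0.64 cross-section by about 340.44 mm².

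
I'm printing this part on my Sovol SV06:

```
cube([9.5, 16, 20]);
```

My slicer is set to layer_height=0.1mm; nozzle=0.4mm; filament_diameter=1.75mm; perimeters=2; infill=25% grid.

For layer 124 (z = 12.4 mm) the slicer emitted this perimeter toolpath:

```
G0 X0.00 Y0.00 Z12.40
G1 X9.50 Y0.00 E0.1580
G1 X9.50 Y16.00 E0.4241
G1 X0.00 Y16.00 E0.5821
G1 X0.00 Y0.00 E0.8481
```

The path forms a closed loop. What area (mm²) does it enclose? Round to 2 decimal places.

152.00 mm²

Apply the shoelace formula to the sequence of (X, Y) vertices; enclosed area = 152.00 mm².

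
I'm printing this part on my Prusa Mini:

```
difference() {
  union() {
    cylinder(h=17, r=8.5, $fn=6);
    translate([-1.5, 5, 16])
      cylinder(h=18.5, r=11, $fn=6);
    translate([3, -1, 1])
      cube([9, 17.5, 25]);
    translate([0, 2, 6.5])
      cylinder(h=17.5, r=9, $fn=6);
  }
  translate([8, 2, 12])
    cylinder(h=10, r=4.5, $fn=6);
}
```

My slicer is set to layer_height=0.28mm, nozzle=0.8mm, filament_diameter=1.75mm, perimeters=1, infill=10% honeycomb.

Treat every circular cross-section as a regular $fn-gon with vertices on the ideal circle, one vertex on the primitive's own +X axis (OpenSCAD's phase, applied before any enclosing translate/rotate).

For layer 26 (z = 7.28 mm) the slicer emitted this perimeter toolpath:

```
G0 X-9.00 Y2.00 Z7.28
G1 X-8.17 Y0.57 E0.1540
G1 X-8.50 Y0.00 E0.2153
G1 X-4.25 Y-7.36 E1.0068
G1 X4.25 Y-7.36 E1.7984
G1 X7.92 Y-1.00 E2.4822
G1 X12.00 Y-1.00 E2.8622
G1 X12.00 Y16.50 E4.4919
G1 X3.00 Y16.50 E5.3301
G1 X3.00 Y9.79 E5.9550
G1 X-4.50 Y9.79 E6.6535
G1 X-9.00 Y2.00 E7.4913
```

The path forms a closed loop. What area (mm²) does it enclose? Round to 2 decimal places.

Apply the shoelace formula to the sequence of (X, Y) vertices; enclosed area = 345.10 mm².

345.10 mm²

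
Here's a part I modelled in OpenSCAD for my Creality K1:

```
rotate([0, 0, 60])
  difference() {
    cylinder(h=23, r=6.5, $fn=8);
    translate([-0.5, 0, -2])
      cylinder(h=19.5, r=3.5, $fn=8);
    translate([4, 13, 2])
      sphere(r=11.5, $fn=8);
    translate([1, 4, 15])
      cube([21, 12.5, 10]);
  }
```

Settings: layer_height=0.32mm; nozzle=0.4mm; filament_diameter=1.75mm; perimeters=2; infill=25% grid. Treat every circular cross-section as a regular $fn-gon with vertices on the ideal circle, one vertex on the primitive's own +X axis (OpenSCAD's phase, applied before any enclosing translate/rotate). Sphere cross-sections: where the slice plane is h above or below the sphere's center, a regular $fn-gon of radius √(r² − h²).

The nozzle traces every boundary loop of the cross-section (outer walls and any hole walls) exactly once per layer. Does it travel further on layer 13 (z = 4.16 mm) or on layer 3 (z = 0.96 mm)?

Layer 13 (z = 4.16): the cylinder: section is a regular 8-gon, circumradius r=6.5 (perimeter = 2·8·6.500·sin(180°/8) = 39.80 mm); the cylinder at (-0.5, 0): section is a regular 8-gon, circumradius r=3.5 (perimeter = 2·8·3.500·sin(180°/8) = 21.43 mm); the r=11.5 sphere at (4, 13) contributes a regular 8-gon of circumradius √(11.5²−2.16²) = 11.295 (perimeter = 2·8·11.295·sin(180°/8) = 69.16 mm); the cube at (1, 4) does not reach this height (z outside [15, 25]); Taking the first minus the rest: starting from the r=6.5 cylinder, the r=3.5 cylinder at (-0.5, 0) lies wholly inside it (removes its full 34.65 mm² and its 21.43 mm outline becomes a hole wall); the r=11.5 sphere at (4, 13) partially overlaps it — only the 21.46 mm² overlap (of its 360.86 mm²) is removed, clipping the outline — boundary (outer + 1 inner loop) = 59.80 mm; (rotated 60° about Z; rotation is an isometry so areas/perimeters/island counts are preserved). So its perimeter = 59.80 mm. Layer 3 (z = 0.96): the cylinder: section is a regular 8-gon, circumradius r=6.5 (perimeter = 2·8·6.500·sin(180°/8) = 39.80 mm); the r=3.5 cylinder at (-0.5, 0) gives a regular 8-gon of circumradius 3.5 (constant along its height) (perimeter = 2·8·3.500·sin(180°/8) = 21.43 mm); the r=11.5 sphere at (4, 13) slices to a regular 8-gon of circumradius 11.453 (√(r²−h²) with h=1.04 from center) (perimeter = 2·8·11.453·sin(180°/8) = 70.13 mm); the cube at (1, 4) does not reach this height (z outside [15, 25]); Subtracting the remaining from the first: starting from the r=6.5 cylinder, the r=3.5 cylinder at (-0.5, 0) lies wholly inside it (removes its full 34.65 mm² and its 21.43 mm outline becomes a hole wall); the r=11.5 sphere at (4, 13) partially overlaps it — only the 22.72 mm² overlap (of its 371.00 mm²) is removed, clipping the outline — boundary = 53.96 mm; (whole slice rotated 60° about Z — lengths, areas and connectivity unchanged). So its perimeter = 53.96 mm. Layer 13 is larger (59.80 vs 53.96 mm).

layer 13 (z = 4.16 mm)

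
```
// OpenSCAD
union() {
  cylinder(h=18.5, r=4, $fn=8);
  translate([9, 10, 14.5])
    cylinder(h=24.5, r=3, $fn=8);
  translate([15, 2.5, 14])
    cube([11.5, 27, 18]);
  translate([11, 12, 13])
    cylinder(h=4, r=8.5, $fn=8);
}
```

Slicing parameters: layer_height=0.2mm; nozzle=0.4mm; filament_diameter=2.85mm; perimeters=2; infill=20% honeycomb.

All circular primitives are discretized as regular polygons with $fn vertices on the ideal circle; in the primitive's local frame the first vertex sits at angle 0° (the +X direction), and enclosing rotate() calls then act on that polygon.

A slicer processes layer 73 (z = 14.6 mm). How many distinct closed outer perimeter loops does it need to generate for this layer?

2

At z = 14.6 mm: the cylinder: section is a regular 8-gon, circumradius r=4; the cylinder at (9, 10): section is a regular 8-gon, circumradius r=3; the cube at (15, 2.5) is present — its section is the full 11.5×27 rectangle; the r=8.5 cylinder at (11, 12) contributes a regular 8-gon of circumradius 8.5; Combining (union): the regions partially overlap (shared area 66.26 mm²), so overlapping operands fuse into one piece — 2 connected regions. The result has 2 disconnected regions.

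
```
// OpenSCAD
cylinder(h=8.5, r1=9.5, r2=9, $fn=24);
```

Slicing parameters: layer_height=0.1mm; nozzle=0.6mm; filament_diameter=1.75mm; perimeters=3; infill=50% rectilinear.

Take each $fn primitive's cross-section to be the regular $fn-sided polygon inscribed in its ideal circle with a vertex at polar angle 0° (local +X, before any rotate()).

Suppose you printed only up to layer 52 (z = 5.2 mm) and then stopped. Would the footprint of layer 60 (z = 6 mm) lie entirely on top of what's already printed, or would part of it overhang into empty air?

entirely on top

Compare the two slices. At z = 5.2: the cone (r1=9.5→r2=9) has section circumradius 9.194 here — a regular 24-gon (area = (24/2)·9.194²·sin(360°/24) = 262.54 mm²). At z = 6: the cone: at t=0.706 of its height the radius interpolates to r₁+(r₂−r₁)t = 9.147, giving a regular 24-gon of that circumradius (area = (24/2)·9.147²·sin(360°/24) = 259.86 mm²). Checking containment: the cross-section at z = 6 is a subset of the cross-section at z = 5.2.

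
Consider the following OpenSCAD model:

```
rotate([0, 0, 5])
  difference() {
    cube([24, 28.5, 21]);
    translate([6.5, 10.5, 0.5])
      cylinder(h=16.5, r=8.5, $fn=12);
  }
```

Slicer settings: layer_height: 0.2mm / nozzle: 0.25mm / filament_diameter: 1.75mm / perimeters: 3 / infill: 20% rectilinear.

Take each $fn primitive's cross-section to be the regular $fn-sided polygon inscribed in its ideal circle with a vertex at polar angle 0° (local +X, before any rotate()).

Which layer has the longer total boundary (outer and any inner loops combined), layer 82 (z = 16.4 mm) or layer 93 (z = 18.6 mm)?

layer 82 (z = 16.4 mm)

Layer 82 (z = 16.4): the cube is present — its section is the full 24×28.5 rectangle (perimeter 105.00 mm); the cylinder at (6.5, 10.5): section is a regular 12-gon, circumradius r=8.5 (perimeter = 2·12·8.500·sin(180°/12) = 52.80 mm); Taking the first minus the rest: starting from the 24×28.5 cube, the r=8.5 cylinder at (6.5, 10.5) partially overlaps it — only the 203.85 mm² overlap (of its 216.75 mm²) is removed, clipping the outline — boundary = 136.34 mm; (rotated 5° about Z; rotation is an isometry so areas/perimeters/island counts are preserved). So its perimeter = 136.34 mm. Layer 93 (z = 18.6): the 24×28.5 cube contributes its full rectangle (perimeter 105.00 mm); the cylinder at (6.5, 10.5) is not intersected at this z (z outside [0.5, 17]); Taking the first minus the rest: none of the subtracted shapes is present at this height, so the 24×28.5 cube is unchanged — boundary = 105.00 mm; (rotated 5° about Z; rotation is an isometry so areas/perimeters/island counts are preserved). So its perimeter = 105.00 mm. Layer 82 is larger (136.34 vs 105.00 mm).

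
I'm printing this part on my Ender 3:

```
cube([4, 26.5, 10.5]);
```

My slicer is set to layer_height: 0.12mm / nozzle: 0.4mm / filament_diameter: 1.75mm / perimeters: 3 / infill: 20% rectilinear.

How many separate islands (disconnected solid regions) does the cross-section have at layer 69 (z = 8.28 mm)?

At z = 8.28 mm: the cube (footprint 4×26.5) is included at this height. Overall, the cross-section is a single solid region. Island count = 1.

1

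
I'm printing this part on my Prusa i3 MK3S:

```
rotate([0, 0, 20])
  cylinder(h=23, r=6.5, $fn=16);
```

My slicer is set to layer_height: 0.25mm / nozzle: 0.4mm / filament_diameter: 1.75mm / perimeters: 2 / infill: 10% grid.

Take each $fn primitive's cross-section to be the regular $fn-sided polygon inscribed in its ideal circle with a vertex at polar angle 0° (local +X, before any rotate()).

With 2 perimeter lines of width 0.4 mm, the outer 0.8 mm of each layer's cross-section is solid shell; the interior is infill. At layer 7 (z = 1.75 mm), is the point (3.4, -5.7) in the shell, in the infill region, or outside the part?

At z = 1.75 mm: the cylinder: section is a regular 16-gon, circumradius r=6.5; (whole slice rotated 20° about Z — lengths, areas and connectivity unchanged). Overall, the cross-section is a single solid region. Undo the 20° rotation: the query point maps to (1.245, -6.519) in the un-rotated model frame. The nearest boundary edge runs (-0.00, -6.50)→(2.49, -6.01); distance from the point to it = 0.26 mm. The point is not inside any of the regions above, so it lies outside the cross-section (0.26 mm from the nearest boundary).

outside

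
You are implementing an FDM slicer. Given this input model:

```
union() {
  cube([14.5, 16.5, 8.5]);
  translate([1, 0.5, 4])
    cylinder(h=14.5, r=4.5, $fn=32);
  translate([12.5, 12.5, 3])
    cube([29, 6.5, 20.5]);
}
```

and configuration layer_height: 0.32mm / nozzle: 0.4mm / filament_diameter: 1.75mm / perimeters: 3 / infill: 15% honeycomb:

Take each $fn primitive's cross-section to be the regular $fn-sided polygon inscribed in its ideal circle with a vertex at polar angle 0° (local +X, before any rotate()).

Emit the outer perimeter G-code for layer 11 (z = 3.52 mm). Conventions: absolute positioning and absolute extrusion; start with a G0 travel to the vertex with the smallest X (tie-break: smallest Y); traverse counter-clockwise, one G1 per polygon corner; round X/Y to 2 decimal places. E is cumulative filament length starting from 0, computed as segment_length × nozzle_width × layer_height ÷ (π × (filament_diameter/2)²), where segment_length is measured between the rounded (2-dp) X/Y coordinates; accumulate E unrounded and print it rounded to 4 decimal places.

At z = 3.52 mm: the 14.5×16.5 cube contributes its full rectangle; the cylinder at (1, 0.5) does not reach this height (z outside [4, 18.5]); the cube at (12.5, 12.5) (footprint 29×6.5) is included at this height; Combining (union): the regions partially overlap (shared area 8.00 mm²), so overlapping operands fuse into one piece — 1 connected region. The outline is a single polygon with 8 vertices. Extrusion per mm of travel: 0.4 × 0.32 / (π × 0.875²) = 0.053216. Accumulating E over each segment gives final E = 6.4392.

G0 X0.00 Y0.00 Z3.52
G1 X14.50 Y0.00 E0.7716
G1 X14.50 Y12.50 E1.4368
G1 X41.50 Y12.50 E2.8737
G1 X41.50 Y19.00 E3.2196
G1 X12.50 Y19.00 E4.7629
G1 X12.50 Y16.50 E4.8959
G1 X0.00 Y16.50 E5.5611
G1 X0.00 Y0.00 E6.4392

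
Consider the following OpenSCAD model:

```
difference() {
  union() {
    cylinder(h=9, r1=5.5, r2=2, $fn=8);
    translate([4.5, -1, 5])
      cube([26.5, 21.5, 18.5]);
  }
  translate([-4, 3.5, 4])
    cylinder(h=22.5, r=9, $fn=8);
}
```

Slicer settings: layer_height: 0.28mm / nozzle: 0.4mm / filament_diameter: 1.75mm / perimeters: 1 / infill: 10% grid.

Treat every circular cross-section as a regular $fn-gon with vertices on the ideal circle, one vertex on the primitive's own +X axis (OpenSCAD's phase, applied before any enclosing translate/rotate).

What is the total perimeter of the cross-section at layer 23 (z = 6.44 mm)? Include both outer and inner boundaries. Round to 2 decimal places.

At z = 6.44 mm: the cone (r1=5.5→r2=2) has section circumradius 2.996 here — a regular 8-gon (perimeter = 2·8·2.996·sin(180°/8) = 18.34 mm); the cube at (4.5, -1) (footprint 26.5×21.5) is included at this height (perimeter 96.00 mm); Taking the union: the 2 present regions are separate (no shared area or edge), so areas and boundary lengths simply add and each stays a separate island — boundary = 114.34 mm; the r=9 cylinder at (-4, 3.5) gives a regular 8-gon of circumradius 9 (constant along its height) (perimeter = 2·8·9.000·sin(180°/8) = 55.11 mm); Subtracting the remaining from the first: starting from that combined region, the r=9 cylinder at (-4, 3.5) partially overlaps it — only the 25.98 mm² overlap (of its 229.10 mm²) is removed, clipping the outline — boundary = 96.20 mm. Overall, the cross-section is a single solid region. Total boundary length (outer) = 96.20 mm.

96.20 mm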